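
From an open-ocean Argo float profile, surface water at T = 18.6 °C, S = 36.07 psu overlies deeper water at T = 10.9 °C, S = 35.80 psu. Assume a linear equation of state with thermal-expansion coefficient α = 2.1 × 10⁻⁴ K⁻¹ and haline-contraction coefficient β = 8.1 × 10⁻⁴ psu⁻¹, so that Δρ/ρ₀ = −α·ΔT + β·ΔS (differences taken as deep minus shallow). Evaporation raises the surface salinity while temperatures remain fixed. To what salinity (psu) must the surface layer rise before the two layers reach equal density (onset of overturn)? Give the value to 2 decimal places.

Neutral buoyancy requires −α(T_deep − T_surf) + β(S_deep − S_surf′) = 0.
S_surf′ = S_deep − (α/β)·ΔT = 35.80 − (2.1 × 10⁻⁴/8.1 × 10⁻⁴)·(-7.7) = 37.7963 psu.
Increase required: 37.7963 − 36.07 = 1.7263 psu.

37.80 psu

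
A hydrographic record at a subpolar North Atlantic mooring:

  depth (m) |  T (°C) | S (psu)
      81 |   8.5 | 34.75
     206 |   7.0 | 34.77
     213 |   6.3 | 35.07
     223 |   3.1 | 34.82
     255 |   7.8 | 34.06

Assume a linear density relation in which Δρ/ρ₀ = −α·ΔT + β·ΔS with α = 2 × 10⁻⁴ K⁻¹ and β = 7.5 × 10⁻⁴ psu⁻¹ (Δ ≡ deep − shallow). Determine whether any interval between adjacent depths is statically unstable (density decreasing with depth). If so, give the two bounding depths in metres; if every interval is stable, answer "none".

223–255 m

Evaluate Δρ/ρ₀ = −αΔT + βΔS across each adjacent pair:
  81–206 m: −αΔT+βΔS = −(2 × 10⁻⁴)(-1.5)+(7.5 × 10⁻⁴)(+0.02) = 3.2 × 10⁻⁴ → stable
  206–213 m: −αΔT+βΔS = −(2 × 10⁻⁴)(-0.7)+(7.5 × 10⁻⁴)(+0.30) = 3.6 × 10⁻⁴ → stable
  213–223 m: −αΔT+βΔS = −(2 × 10⁻⁴)(-3.2)+(7.5 × 10⁻⁴)(-0.25) = 4.5 × 10⁻⁴ → stable
  223–255 m: −αΔT+βΔS = −(2 × 10⁻⁴)(+4.7)+(7.5 × 10⁻⁴)(-0.76) = -1.5 × 10⁻³ → UNSTABLE
The 223–255 m interval has Δρ < 0: lighter water underlies denser water.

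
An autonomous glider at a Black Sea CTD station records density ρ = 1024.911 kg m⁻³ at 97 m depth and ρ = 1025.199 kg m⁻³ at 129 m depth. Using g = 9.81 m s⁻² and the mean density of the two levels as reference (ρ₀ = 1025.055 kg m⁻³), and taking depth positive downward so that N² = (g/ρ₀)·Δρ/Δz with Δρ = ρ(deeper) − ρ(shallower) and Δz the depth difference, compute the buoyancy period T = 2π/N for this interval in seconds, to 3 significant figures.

Δρ = 1025.199 − 1024.911 = 0.288 kg m⁻³ over Δz = 129 − 97 = 32 m.
N² = (9.81/1025.055) × (0.288/32) = 8.6132 × 10⁻⁵ s⁻².
N = √(8.6132 × 10⁻⁵) = 9.2807 × 10⁻³ rad s⁻¹, so T = 2π/N = 677.02 s ≈ 677 s.

677 s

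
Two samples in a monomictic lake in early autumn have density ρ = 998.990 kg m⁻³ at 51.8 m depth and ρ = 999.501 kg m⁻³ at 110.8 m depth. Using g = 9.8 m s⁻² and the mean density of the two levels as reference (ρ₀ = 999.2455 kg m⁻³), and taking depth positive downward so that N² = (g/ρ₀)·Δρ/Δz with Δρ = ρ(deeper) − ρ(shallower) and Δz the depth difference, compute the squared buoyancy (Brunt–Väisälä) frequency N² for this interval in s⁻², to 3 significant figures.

Δρ = 999.501 − 998.990 = 0.511 kg m⁻³ over Δz = 110.8 − 51.8 = 59 m.
N² = (9.8/999.2455) × (0.511/59) = 8.4942 × 10⁻⁵ s⁻² ≈ 8.49 × 10⁻⁵ s⁻².

8.49 × 10⁻⁵ s⁻²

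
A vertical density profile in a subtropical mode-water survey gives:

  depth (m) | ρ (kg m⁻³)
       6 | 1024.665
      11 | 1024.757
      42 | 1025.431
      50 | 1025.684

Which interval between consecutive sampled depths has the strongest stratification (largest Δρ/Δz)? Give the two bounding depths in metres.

Compute the density gradient over each adjacent pair:
  6–11 m: Δρ/Δz = 0.092/5 = 0.018 kg m⁻⁴
  11–42 m: Δρ/Δz = 0.674/31 = 0.022 kg m⁻⁴
  42–50 m: Δρ/Δz = 0.253/8 = 0.032 kg m⁻⁴
The largest gradient is in the 42–50 m interval — the pycnocline.

42–50 m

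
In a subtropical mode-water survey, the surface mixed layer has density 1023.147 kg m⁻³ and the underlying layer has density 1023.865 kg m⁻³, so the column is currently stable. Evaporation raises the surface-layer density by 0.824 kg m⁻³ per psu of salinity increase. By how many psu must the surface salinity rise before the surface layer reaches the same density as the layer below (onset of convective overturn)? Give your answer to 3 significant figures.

0.871 psu

Density deficit of the surface layer: 1023.865 − 1023.147 = 0.718 kg m⁻³.
Required change = 0.718 / 0.824 = 0.871 psu.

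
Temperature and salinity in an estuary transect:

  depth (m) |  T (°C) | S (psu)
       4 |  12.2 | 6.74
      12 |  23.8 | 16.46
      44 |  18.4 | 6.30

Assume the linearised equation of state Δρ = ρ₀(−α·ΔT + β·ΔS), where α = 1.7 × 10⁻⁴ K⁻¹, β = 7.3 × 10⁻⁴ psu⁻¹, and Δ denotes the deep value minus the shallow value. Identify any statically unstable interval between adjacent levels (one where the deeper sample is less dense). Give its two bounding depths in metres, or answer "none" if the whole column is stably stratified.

Evaluate Δρ/ρ₀ = −αΔT + βΔS across each adjacent pair:
  4–12 m: −αΔT+βΔS = −(1.7 × 10⁻⁴)(+11.6)+(7.3 × 10⁻⁴)(+9.72) = 5.1 × 10⁻³ → stable
  12–44 m: −αΔT+βΔS = −(1.7 × 10⁻⁴)(-5.4)+(7.3 × 10⁻⁴)(-10.16) = -6.5 × 10⁻³ → UNSTABLE
The 12–44 m interval has Δρ < 0: lighter water underlies denser water.

12–44 m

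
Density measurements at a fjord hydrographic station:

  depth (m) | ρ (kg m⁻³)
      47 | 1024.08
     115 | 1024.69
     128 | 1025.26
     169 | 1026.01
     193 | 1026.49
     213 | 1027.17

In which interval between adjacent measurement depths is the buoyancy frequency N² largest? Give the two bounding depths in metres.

115–128 m

Compute the density gradient over each adjacent pair:
  47–115 m: Δρ/Δz = 0.61/68 = 9.0 × 10⁻³ kg m⁻⁴
  115–128 m: Δρ/Δz = 0.57/13 = 0.044 kg m⁻⁴
  128–169 m: Δρ/Δz = 0.75/41 = 0.018 kg m⁻⁴
  169–193 m: Δρ/Δz = 0.48/24 = 0.020 kg m⁻⁴
  193–213 m: Δρ/Δz = 0.68/20 = 0.034 kg m⁻⁴
The largest gradient is in the 115–128 m interval — the pycnocline.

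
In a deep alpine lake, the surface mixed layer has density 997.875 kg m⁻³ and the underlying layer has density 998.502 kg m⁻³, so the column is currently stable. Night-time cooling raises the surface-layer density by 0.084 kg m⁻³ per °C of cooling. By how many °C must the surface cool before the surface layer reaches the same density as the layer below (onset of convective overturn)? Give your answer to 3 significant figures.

7.46 °C

Density deficit of the surface layer: 998.502 − 997.875 = 0.627 kg m⁻³.
Required change = 0.627 / 0.084 = 7.46 °C.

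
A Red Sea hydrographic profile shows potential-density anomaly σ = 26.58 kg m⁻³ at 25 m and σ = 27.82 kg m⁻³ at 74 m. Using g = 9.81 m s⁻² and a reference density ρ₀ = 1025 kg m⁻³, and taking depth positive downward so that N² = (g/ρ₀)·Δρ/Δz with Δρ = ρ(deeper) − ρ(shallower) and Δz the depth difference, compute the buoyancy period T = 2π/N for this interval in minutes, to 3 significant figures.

Δρ = 1027.82 − 1026.58 = 1.24 kg m⁻³ over Δz = 74 − 25 = 49 m.
N² = (9.81/1025) × (1.24/49) = 2.4220 × 10⁻⁴ s⁻².
N = √(2.4220 × 10⁻⁴) = 0.015563 rad s⁻¹, so T = 2π/N = 403.73 s = 6.7288 min ≈ 6.73 min.

6.73 min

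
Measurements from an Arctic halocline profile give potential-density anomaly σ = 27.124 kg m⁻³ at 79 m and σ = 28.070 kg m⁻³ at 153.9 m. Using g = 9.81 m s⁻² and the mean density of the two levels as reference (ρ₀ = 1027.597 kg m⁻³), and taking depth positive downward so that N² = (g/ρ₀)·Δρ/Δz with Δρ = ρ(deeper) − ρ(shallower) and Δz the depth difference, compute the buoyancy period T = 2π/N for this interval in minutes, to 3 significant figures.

9.54 min

Δρ = 1028.070 − 1027.124 = 0.946 kg m⁻³ over Δz = 153.9 − 79 = 74.9 m.
N² = (9.81/1027.597) × (0.946/74.9) = 1.2057 × 10⁻⁴ s⁻².
N = √(1.2057 × 10⁻⁴) = 0.010980 rad s⁻¹, so T = 2π/N = 572.24 s = 9.5373 min ≈ 9.54 min.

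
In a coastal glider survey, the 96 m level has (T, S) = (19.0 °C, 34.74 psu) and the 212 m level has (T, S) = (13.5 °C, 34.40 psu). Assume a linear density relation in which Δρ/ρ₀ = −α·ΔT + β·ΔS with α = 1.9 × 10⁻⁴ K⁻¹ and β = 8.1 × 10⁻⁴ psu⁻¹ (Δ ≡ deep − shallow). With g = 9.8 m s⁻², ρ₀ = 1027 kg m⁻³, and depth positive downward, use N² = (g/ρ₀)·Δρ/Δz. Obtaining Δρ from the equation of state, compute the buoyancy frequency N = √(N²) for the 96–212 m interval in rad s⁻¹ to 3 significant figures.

ΔT = -5.5 K, ΔS = -0.34 psu (deep − shallow).
Δρ/ρ₀ = −αΔT + βΔS = 1.045 × 10⁻³ − 2.754 × 10⁻⁴ = 7.696 × 10⁻⁴, so Δρ ≈ 0.7904 kg m⁻³.
N² = (g/ρ₀)·Δρ/Δz = g·(Δρ/ρ₀)/Δz = 9.8 × 7.696 × 10⁻⁴ / 116 = 6.5018 × 10⁻⁵ s⁻².
N = √(6.5018 × 10⁻⁵) = 8.0634 × 10⁻³ rad s⁻¹ ≈ 8.06 × 10⁻³ rad s⁻¹.

8.06 × 10⁻³ rad s⁻¹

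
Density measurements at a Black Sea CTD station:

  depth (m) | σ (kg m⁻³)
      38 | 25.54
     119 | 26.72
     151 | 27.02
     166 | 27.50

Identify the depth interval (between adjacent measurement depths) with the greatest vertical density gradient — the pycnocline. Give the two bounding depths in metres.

151–166 m

Compute the density gradient over each adjacent pair:
  38–119 m: Δρ/Δz = 1.18/81 = 0.015 kg m⁻⁴
  119–151 m: Δρ/Δz = 0.30/32 = 9.4 × 10⁻³ kg m⁻⁴
  151–166 m: Δρ/Δz = 0.48/15 = 0.032 kg m⁻⁴
The largest gradient is in the 151–166 m interval — the pycnocline.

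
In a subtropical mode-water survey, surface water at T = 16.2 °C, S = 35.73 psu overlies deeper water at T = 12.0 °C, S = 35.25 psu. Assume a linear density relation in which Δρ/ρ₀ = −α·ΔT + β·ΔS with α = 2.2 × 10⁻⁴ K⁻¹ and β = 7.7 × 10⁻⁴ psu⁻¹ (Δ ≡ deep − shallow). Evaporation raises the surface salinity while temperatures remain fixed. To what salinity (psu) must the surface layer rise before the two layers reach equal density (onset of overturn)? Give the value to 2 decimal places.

Neutral buoyancy requires −α(T_deep − T_surf) + β(S_deep − S_surf′) = 0.
S_surf′ = S_deep − (α/β)·ΔT = 35.25 − (2.2 × 10⁻⁴/7.7 × 10⁻⁴)·(-4.2) = 36.4500 psu.
Increase required: 36.4500 − 35.73 = 0.7200 psu.

36.45 psu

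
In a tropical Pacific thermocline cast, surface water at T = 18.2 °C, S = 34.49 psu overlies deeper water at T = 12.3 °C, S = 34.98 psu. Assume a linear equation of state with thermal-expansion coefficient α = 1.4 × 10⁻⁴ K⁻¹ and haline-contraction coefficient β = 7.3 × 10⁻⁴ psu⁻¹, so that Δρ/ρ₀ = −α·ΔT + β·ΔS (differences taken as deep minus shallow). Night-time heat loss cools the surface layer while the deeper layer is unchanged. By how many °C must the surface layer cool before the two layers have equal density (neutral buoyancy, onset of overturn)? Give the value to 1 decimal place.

8.5 °C

Neutral buoyancy requires Δρ = 0, i.e. −α(T_deep − T_surf′) + β(S_deep − S_surf) = 0.
T_surf′ = T_deep − (β/α)·ΔS = 12.3 − (7.3 × 10⁻⁴/1.4 × 10⁻⁴)·(+0.49) = 9.745 °C.
Cooling required: 18.2 − (9.745) = 8.455 °C.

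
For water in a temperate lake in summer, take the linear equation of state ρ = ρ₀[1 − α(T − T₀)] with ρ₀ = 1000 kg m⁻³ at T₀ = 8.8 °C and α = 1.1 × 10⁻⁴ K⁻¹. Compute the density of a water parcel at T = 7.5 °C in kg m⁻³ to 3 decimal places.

1000.143 kg m⁻³

T − T₀ = -1.3 K.
Bracket = 1 − α·(-1.3) = 1 + (1.43 × 10⁻⁴) = 1.0001430.
ρ = 1000 × 1.0001430 = 1000.143 kg m⁻³.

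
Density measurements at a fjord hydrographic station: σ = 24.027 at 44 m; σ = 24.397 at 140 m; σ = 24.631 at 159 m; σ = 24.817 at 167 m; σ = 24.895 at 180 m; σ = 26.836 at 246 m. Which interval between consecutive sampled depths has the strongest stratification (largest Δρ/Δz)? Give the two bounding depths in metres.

Compute the density gradient over each adjacent pair:
  44–140 m: Δρ/Δz = 0.370/96 = 3.9 × 10⁻³ kg m⁻⁴
  140–159 m: Δρ/Δz = 0.234/19 = 0.012 kg m⁻⁴
  159–167 m: Δρ/Δz = 0.186/8 = 0.023 kg m⁻⁴
  167–180 m: Δρ/Δz = 0.078/13 = 6.0 × 10⁻³ kg m⁻⁴
  180–246 m: Δρ/Δz = 1.941/66 = 0.029 kg m⁻⁴
The largest gradient is in the 180–246 m interval — the pycnocline.

180–246 m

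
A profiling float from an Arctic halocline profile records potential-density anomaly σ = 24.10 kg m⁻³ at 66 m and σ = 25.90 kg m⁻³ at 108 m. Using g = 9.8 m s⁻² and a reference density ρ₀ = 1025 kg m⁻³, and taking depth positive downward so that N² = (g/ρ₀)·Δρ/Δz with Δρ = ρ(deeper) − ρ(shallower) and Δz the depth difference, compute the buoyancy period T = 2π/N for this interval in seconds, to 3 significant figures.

310 s

Δρ = 1025.90 − 1024.10 = 1.80 kg m⁻³ over Δz = 108 − 66 = 42 m.
N² = (9.8/1025) × (1.80/42) = 4.0976 × 10⁻⁴ s⁻².
N = √(4.0976 × 10⁻⁴) = 0.020243 rad s⁻¹, so T = 2π/N = 310.39 s ≈ 310 s.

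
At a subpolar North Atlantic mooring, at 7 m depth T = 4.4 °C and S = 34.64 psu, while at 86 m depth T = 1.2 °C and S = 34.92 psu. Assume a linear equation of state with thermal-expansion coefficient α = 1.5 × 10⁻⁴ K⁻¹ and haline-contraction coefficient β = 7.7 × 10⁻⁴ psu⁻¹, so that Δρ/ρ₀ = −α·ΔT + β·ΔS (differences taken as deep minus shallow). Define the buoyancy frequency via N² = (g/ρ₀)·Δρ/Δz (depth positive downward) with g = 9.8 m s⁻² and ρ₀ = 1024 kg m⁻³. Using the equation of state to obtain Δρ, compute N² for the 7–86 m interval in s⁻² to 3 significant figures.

ΔT = -3.2 K, ΔS = +0.28 psu (deep − shallow).
Δρ/ρ₀ = −αΔT + βΔS = 4.80 × 10⁻⁴ + 2.156 × 10⁻⁴ = 6.956 × 10⁻⁴, so Δρ ≈ 0.7123 kg m⁻³.
N² = (g/ρ₀)·Δρ/Δz = g·(Δρ/ρ₀)/Δz = 9.8 × 6.956 × 10⁻⁴ / 79 = 8.6290 × 10⁻⁵ s⁻² ≈ 8.63 × 10⁻⁵ s⁻².

8.63 × 10⁻⁵ s⁻²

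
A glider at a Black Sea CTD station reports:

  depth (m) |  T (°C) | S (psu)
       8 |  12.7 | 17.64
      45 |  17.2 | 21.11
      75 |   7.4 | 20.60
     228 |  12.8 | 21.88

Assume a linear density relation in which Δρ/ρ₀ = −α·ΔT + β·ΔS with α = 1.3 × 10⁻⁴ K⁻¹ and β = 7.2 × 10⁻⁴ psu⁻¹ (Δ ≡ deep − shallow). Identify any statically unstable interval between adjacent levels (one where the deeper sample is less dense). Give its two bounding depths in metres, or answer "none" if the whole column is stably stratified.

none

Evaluate Δρ/ρ₀ = −αΔT + βΔS across each adjacent pair:
  8–45 m: −αΔT+βΔS = −(1.3 × 10⁻⁴)(+4.5)+(7.2 × 10⁻⁴)(+3.47) = 1.9 × 10⁻³ → stable
  45–75 m: −αΔT+βΔS = −(1.3 × 10⁻⁴)(-9.8)+(7.2 × 10⁻⁴)(-0.51) = 9.1 × 10⁻⁴ → stable
  75–228 m: −αΔT+βΔS = −(1.3 × 10⁻⁴)(+5.4)+(7.2 × 10⁻⁴)(+1.28) = 2.2 × 10⁻⁴ → stable
Every interval has Δρ > 0: the column is stably stratified throughout.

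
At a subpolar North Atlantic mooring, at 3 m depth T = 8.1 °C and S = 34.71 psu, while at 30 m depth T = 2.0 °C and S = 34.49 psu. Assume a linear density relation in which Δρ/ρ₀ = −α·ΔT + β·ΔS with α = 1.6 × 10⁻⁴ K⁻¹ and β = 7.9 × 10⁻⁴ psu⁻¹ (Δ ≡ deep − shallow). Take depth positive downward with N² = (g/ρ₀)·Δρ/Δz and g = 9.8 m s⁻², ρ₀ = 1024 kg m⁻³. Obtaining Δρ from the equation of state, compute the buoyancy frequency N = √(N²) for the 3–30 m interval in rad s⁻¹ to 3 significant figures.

0.0171 rad s⁻¹

ΔT = -6.1 K, ΔS = -0.22 psu (deep − shallow).
Δρ/ρ₀ = −αΔT + βΔS = 9.76 × 10⁻⁴ − 1.738 × 10⁻⁴ = 8.022 × 10⁻⁴, so Δρ ≈ 0.8215 kg m⁻³.
N² = (g/ρ₀)·Δρ/Δz = g·(Δρ/ρ₀)/Δz = 9.8 × 8.022 × 10⁻⁴ / 27 = 2.9117 × 10⁻⁴ s⁻².
N = √(2.9117 × 10⁻⁴) = 0.017064 rad s⁻¹ ≈ 0.0171 rad s⁻¹.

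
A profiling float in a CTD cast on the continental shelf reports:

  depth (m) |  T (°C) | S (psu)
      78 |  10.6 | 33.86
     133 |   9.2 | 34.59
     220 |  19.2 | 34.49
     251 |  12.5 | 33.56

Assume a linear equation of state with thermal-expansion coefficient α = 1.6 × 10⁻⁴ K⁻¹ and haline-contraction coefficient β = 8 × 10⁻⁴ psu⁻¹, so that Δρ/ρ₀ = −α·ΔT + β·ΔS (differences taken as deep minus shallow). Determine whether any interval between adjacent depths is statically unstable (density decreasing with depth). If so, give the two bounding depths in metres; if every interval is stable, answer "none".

Evaluate Δρ/ρ₀ = −αΔT + βΔS across each adjacent pair:
  78–133 m: −αΔT+βΔS = −(1.6 × 10⁻⁴)(-1.4)+(8 × 10⁻⁴)(+0.73) = 8.1 × 10⁻⁴ → stable
  133–220 m: −αΔT+βΔS = −(1.6 × 10⁻⁴)(+10.0)+(8 × 10⁻⁴)(-0.10) = -1.7 × 10⁻³ → UNSTABLE
  220–251 m: −αΔT+βΔS = −(1.6 × 10⁻⁴)(-6.7)+(8 × 10⁻⁴)(-0.93) = 3.3 × 10⁻⁴ → stable
The 133–220 m interval has Δρ < 0: lighter water underlies denser water.

133–220 m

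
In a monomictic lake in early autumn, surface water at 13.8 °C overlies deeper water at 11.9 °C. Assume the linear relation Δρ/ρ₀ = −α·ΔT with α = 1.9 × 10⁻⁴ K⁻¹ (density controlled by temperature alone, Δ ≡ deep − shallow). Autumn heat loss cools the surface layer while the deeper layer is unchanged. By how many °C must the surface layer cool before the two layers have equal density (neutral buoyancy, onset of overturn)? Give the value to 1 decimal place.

With temperature the only control, equal density requires T_surf′ = T_deep.
T_surf′ = 11.9 °C.
Cooling required: 13.8 − 11.9 = 1.9 °C.

1.9 °C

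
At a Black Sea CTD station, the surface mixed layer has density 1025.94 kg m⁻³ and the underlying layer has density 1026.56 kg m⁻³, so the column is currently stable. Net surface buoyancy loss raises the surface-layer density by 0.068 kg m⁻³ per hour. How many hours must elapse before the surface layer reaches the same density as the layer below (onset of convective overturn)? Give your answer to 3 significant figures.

Density deficit of the surface layer: 1026.56 − 1025.94 = 0.62 kg m⁻³.
Required change = 0.62 / 0.068 = 9.12 hours.

9.12 hours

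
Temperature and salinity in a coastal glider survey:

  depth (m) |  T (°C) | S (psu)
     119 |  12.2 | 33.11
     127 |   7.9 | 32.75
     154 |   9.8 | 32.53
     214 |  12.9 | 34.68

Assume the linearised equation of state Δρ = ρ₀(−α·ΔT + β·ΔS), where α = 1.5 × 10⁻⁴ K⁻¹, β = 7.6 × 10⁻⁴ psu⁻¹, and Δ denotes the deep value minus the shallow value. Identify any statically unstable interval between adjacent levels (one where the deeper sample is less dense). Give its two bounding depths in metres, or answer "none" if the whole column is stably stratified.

127–154 m

Evaluate Δρ/ρ₀ = −αΔT + βΔS across each adjacent pair:
  119–127 m: −αΔT+βΔS = −(1.5 × 10⁻⁴)(-4.3)+(7.6 × 10⁻⁴)(-0.36) = 3.7 × 10⁻⁴ → stable
  127–154 m: −αΔT+βΔS = −(1.5 × 10⁻⁴)(+1.9)+(7.6 × 10⁻⁴)(-0.22) = -4.5 × 10⁻⁴ → UNSTABLE
  154–214 m: −αΔT+βΔS = −(1.5 × 10⁻⁴)(+3.1)+(7.6 × 10⁻⁴)(+2.15) = 1.2 × 10⁻³ → stable
The 127–154 m interval has Δρ < 0: lighter water underlies denser water.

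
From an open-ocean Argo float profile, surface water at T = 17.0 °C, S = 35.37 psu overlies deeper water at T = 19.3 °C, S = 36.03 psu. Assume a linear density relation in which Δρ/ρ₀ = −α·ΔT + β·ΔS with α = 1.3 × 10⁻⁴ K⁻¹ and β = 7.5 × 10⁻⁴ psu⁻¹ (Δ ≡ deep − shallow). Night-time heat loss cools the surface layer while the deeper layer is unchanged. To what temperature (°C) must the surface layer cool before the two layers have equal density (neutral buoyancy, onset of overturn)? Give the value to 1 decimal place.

Neutral buoyancy requires Δρ = 0, i.e. −α(T_deep − T_surf′) + β(S_deep − S_surf) = 0.
T_surf′ = T_deep − (β/α)·ΔS = 19.3 − (7.5 × 10⁻⁴/1.3 × 10⁻⁴)·(+0.66) = 15.492 °C.
Cooling required: 17.0 − (15.492) = 1.508 °C.

15.5 °C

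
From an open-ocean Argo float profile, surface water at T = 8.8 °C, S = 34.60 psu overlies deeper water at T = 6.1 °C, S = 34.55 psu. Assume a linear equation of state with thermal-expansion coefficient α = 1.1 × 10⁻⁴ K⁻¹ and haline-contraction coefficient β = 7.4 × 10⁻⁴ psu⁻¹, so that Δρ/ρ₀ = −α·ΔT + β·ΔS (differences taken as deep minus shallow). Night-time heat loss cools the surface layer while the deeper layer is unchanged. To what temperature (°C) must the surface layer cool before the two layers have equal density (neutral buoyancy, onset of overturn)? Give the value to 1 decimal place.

Neutral buoyancy requires Δρ = 0, i.e. −α(T_deep − T_surf′) + β(S_deep − S_surf) = 0.
T_surf′ = T_deep − (β/α)·ΔS = 6.1 − (7.4 × 10⁻⁴/1.1 × 10⁻⁴)·(-0.05) = 6.436 °C.
Cooling required: 8.8 − (6.436) = 2.364 °C.

6.4 °C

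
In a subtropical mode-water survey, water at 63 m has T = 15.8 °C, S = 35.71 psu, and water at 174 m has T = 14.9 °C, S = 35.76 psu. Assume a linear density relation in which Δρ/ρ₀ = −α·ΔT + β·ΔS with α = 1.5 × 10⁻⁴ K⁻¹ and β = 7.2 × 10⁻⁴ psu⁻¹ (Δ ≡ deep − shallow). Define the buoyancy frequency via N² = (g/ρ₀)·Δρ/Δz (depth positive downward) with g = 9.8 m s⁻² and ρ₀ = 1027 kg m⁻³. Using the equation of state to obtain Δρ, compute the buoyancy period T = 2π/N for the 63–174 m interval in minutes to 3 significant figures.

27.0 min

ΔT = -0.9 K, ΔS = +0.05 psu (deep − shallow).
Δρ/ρ₀ = −αΔT + βΔS = 1.35 × 10⁻⁴ + 3.60 × 10⁻⁵ = 1.71 × 10⁻⁴, so Δρ ≈ 0.1756 kg m⁻³.
N² = (g/ρ₀)·Δρ/Δz = g·(Δρ/ρ₀)/Δz = 9.8 × 1.71 × 10⁻⁴ / 111 = 1.5097 × 10⁻⁵ s⁻².
N = √(1.5097 × 10⁻⁵) = 3.8855 × 10⁻³ rad s⁻¹ → T = 2π/N = 1.6171 × 10³ s = 26.952 min ≈ 27.0 min.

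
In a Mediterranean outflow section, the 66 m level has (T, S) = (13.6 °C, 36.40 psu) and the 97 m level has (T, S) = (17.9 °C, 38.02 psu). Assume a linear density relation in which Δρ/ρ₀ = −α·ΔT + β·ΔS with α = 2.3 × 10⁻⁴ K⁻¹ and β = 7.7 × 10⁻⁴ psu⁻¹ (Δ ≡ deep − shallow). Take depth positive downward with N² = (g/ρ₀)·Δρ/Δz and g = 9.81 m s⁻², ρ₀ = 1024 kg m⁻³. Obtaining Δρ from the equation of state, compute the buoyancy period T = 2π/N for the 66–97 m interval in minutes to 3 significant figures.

11.6 min

ΔT = +4.3 K, ΔS = +1.62 psu (deep − shallow).
Δρ/ρ₀ = −αΔT + βΔS = -9.89 × 10⁻⁴ + 1.2474 × 10⁻³ = 2.584 × 10⁻⁴, so Δρ ≈ 0.2646 kg m⁻³.
N² = (g/ρ₀)·Δρ/Δz = g·(Δρ/ρ₀)/Δz = 9.81 × 2.584 × 10⁻⁴ / 31 = 8.1771 × 10⁻⁵ s⁻².
N = √(8.1771 × 10⁻⁵) = 9.0427 × 10⁻³ rad s⁻¹ → T = 2π/N = 694.84 s = 11.581 min ≈ 11.6 min.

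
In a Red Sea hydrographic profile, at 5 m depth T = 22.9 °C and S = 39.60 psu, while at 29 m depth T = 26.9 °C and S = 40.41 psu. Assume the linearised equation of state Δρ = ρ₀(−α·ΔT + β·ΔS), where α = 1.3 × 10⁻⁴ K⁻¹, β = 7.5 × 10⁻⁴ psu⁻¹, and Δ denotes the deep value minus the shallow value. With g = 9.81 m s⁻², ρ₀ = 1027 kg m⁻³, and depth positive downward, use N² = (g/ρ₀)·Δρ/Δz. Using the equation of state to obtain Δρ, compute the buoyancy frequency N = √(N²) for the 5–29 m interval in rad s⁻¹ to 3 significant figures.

ΔT = +4.0 K, ΔS = +0.81 psu (deep − shallow).
Δρ/ρ₀ = −αΔT + βΔS = -5.20 × 10⁻⁴ + 6.075 × 10⁻⁴ = 8.75 × 10⁻⁵, so Δρ ≈ 0.08986 kg m⁻³.
N² = (g/ρ₀)·Δρ/Δz = g·(Δρ/ρ₀)/Δz = 9.81 × 8.75 × 10⁻⁵ / 24 = 3.5766 × 10⁻⁵ s⁻².
N = √(3.5766 × 10⁻⁵) = 5.9805 × 10⁻³ rad s⁻¹ ≈ 5.98 × 10⁻³ rad s⁻¹.

5.98 × 10⁻³ rad s⁻¹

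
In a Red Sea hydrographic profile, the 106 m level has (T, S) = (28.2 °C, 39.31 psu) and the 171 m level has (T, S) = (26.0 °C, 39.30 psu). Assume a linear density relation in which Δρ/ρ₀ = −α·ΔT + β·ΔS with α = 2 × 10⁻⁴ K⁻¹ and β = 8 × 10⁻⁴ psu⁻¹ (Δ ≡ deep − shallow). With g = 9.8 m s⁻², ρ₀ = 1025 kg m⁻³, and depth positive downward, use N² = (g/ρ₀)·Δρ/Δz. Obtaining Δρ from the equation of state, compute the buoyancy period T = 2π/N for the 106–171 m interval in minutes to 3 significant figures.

ΔT = -2.2 K, ΔS = -0.01 psu (deep − shallow).
Δρ/ρ₀ = −αΔT + βΔS = 4.40 × 10⁻⁴ − 8.00 × 10⁻⁶ = 4.32 × 10⁻⁴, so Δρ ≈ 0.4428 kg m⁻³.
N² = (g/ρ₀)·Δρ/Δz = g·(Δρ/ρ₀)/Δz = 9.8 × 4.32 × 10⁻⁴ / 65 = 6.5132 × 10⁻⁵ s⁻².
N = √(6.5132 × 10⁻⁵) = 8.0704 × 10⁻³ rad s⁻¹ → T = 2π/N = 778.55 s = 12.976 min ≈ 13.0 min.

13.0 min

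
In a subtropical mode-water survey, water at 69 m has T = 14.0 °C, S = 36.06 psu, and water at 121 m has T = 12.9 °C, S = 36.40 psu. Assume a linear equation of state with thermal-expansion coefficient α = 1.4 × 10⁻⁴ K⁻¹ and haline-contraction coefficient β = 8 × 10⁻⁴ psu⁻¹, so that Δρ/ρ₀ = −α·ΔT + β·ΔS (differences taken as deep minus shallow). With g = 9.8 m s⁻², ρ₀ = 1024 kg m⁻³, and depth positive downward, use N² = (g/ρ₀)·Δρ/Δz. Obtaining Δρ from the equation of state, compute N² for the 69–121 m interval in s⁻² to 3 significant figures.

8.03 × 10⁻⁵ s⁻²

ΔT = -1.1 K, ΔS = +0.34 psu (deep − shallow).
Δρ/ρ₀ = −αΔT + βΔS = 1.54 × 10⁻⁴ + 2.72 × 10⁻⁴ = 4.26 × 10⁻⁴, so Δρ ≈ 0.4362 kg m⁻³.
N² = (g/ρ₀)·Δρ/Δz = g·(Δρ/ρ₀)/Δz = 9.8 × 4.26 × 10⁻⁴ / 52 = 8.0285 × 10⁻⁵ s⁻² ≈ 8.03 × 10⁻⁵ s⁻².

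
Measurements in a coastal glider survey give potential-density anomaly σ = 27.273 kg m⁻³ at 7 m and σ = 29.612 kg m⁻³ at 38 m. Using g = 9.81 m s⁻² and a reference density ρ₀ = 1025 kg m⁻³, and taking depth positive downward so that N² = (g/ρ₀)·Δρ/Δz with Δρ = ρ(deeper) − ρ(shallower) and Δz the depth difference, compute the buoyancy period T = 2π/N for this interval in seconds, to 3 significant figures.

Δρ = 1029.612 − 1027.273 = 2.339 kg m⁻³ over Δz = 38 − 7 = 31 m.
N² = (9.81/1025) × (2.339/31) = 7.2213 × 10⁻⁴ s⁻².
N = √(7.2213 × 10⁻⁴) = 0.026872 rad s⁻¹, so T = 2π/N = 233.82 s ≈ 234 s.

234 s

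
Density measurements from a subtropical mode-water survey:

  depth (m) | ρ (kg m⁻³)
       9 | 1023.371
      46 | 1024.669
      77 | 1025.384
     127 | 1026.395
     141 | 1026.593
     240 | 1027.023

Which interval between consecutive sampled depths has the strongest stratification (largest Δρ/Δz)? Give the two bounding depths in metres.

Compute the density gradient over each adjacent pair:
  9–46 m: Δρ/Δz = 1.298/37 = 0.035 kg m⁻⁴
  46–77 m: Δρ/Δz = 0.715/31 = 0.023 kg m⁻⁴
  77–127 m: Δρ/Δz = 1.011/50 = 0.020 kg m⁻⁴
  127–141 m: Δρ/Δz = 0.198/14 = 0.014 kg m⁻⁴
  141–240 m: Δρ/Δz = 0.430/99 = 4.3 × 10⁻³ kg m⁻⁴
The largest gradient is in the 9–46 m interval — the pycnocline.

9–46 m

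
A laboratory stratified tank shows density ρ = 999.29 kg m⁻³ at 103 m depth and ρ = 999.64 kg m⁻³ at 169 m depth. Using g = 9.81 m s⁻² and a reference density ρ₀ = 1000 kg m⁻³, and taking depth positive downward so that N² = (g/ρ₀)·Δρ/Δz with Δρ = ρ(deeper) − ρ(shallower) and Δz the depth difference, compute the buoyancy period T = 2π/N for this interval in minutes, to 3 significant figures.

Δρ = 999.64 − 999.29 = 0.35 kg m⁻³ over Δz = 169 − 103 = 66 m.
N² = (9.81/1000) × (0.35/66) = 5.2023 × 10⁻⁵ s⁻².
N = √(5.2023 × 10⁻⁵) = 7.2127 × 10⁻³ rad s⁻¹, so T = 2π/N = 871.13 s = 14.519 min ≈ 14.5 min.

14.5 min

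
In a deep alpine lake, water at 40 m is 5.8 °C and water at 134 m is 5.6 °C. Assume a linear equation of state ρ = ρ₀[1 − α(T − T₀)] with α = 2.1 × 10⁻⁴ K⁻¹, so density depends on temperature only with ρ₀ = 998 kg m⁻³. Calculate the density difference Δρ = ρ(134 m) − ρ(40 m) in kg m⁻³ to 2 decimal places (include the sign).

+0.04 kg m⁻³

ΔT = -0.2 K, Δρ/ρ₀ = −αΔT = 4.20 × 10⁻⁵.
Δρ = 998 × (4.20 × 10⁻⁵) = +0.04 kg m⁻³.
Positive Δρ: denser below, stable.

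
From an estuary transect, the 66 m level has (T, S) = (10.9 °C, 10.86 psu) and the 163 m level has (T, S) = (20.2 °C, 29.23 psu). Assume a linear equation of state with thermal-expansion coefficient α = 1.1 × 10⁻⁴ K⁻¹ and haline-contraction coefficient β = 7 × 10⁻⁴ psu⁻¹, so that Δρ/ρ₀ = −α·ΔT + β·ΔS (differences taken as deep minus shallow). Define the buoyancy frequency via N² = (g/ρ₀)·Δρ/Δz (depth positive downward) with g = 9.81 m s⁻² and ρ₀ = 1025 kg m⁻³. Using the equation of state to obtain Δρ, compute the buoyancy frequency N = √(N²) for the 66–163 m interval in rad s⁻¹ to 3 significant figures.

ΔT = +9.3 K, ΔS = +18.37 psu (deep − shallow).
Δρ/ρ₀ = −αΔT + βΔS = -1.023 × 10⁻³ + 0.012859 = 0.011836, so Δρ ≈ 12.13 kg m⁻³.
N² = (g/ρ₀)·Δρ/Δz = g·(Δρ/ρ₀)/Δz = 9.81 × 0.011836 / 97 = 1.1970 × 10⁻³ s⁻².
N = √(1.1970 × 10⁻³) = 0.034598 rad s⁻¹ ≈ 0.0346 rad s⁻¹.

0.0346 rad s⁻¹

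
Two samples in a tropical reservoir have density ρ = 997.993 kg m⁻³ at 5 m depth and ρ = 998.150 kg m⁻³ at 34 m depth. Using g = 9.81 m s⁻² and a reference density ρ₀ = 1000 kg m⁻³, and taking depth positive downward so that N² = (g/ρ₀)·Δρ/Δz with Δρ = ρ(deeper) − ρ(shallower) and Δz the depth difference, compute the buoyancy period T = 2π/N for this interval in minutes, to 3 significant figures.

14.4 min

Δρ = 998.150 − 997.993 = 0.157 kg m⁻³ over Δz = 34 − 5 = 29 m.
N² = (9.81/1000) × (0.157/29) = 5.3109 × 10⁻⁵ s⁻².
N = √(5.3109 × 10⁻⁵) = 7.2876 × 10⁻³ rad s⁻¹, so T = 2π/N = 862.17 s = 14.369 min ≈ 14.4 min.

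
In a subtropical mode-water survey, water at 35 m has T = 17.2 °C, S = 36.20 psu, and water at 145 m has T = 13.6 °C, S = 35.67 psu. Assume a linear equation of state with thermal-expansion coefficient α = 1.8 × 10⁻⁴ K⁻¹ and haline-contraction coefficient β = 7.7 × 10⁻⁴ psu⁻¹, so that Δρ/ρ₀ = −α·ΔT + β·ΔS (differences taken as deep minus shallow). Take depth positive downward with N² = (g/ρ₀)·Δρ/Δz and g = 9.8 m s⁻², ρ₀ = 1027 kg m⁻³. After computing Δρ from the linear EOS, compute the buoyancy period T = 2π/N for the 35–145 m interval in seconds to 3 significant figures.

1.36 × 10³ s

ΔT = -3.6 K, ΔS = -0.53 psu (deep − shallow).
Δρ/ρ₀ = −αΔT + βΔS = 6.48 × 10⁻⁴ − 4.081 × 10⁻⁴ = 2.399 × 10⁻⁴, so Δρ ≈ 0.2464 kg m⁻³.
N² = (g/ρ₀)·Δρ/Δz = g·(Δρ/ρ₀)/Δz = 9.8 × 2.399 × 10⁻⁴ / 110 = 2.1373 × 10⁻⁵ s⁻².
N = √(2.1373 × 10⁻⁵) = 4.6231 × 10⁻³ rad s⁻¹ → T = 2π/N = 1.3591 × 10³ s ≈ 1.36 × 10³ s.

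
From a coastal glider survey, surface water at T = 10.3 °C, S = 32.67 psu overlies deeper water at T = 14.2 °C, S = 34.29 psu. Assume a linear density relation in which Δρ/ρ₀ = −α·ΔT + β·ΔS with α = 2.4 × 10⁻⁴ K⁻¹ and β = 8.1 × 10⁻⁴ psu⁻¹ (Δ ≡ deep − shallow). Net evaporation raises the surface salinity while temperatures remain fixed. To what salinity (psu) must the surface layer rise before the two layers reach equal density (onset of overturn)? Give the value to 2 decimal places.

Neutral buoyancy requires −α(T_deep − T_surf) + β(S_deep − S_surf′) = 0.
S_surf′ = S_deep − (α/β)·ΔT = 34.29 − (2.4 × 10⁻⁴/8.1 × 10⁻⁴)·(+3.9) = 33.1344 psu.
Increase required: 33.1344 − 32.67 = 0.4644 psu.

33.13 psu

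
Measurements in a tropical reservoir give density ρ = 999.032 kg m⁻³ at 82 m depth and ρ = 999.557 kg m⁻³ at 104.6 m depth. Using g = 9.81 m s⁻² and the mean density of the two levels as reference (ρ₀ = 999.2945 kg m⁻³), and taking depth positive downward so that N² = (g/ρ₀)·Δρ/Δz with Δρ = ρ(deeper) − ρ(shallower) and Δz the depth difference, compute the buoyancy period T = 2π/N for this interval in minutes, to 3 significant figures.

Δρ = 999.557 − 999.032 = 0.525 kg m⁻³ over Δz = 104.6 − 82 = 22.6 m.
N² = (9.81/999.2945) × (0.525/22.6) = 2.2805 × 10⁻⁴ s⁻².
N = √(2.2805 × 10⁻⁴) = 0.015101 rad s⁻¹, so T = 2π/N = 416.08 s = 6.9347 min ≈ 6.93 min.

6.93 min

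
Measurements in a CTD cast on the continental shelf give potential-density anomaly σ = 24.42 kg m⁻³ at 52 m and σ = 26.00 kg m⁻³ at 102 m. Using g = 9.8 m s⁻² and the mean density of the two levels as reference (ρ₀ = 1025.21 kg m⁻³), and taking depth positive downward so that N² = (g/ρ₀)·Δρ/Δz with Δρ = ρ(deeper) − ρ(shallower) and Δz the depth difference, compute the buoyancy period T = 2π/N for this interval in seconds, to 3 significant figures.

Δρ = 1026.00 − 1024.42 = 1.58 kg m⁻³ over Δz = 102 − 52 = 50 m.
N² = (9.8/1025.21) × (1.58/50) = 3.0206 × 10⁻⁴ s⁻².
N = √(3.0206 × 10⁻⁴) = 0.017380 rad s⁻¹, so T = 2π/N = 361.52 s ≈ 362 s.
A positive N² confirms static stability across the interval.

362 s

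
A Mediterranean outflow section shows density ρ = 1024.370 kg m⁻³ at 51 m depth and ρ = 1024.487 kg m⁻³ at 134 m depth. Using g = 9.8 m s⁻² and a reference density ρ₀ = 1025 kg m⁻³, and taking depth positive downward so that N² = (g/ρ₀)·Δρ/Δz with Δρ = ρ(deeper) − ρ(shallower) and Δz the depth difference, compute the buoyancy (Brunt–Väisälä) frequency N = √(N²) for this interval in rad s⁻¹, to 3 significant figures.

3.67 × 10⁻³ rad s⁻¹

Δρ = 1024.487 − 1024.370 = 0.117 kg m⁻³ over Δz = 134 − 51 = 83 m.
N² = (9.8/1025) × (0.117/83) = 1.3478 × 10⁻⁵ s⁻².
N = √(1.3478 × 10⁻⁵) = 3.6712 × 10⁻³ rad s⁻¹ ≈ 3.67 × 10⁻³ rad s⁻¹.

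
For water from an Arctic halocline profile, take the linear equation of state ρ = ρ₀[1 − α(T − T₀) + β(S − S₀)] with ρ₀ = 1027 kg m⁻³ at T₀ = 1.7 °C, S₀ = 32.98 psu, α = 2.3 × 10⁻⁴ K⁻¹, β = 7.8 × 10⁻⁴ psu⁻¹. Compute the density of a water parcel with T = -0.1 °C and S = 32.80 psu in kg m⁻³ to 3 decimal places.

1027.281 kg m⁻³

T − T₀ = -1.8 K, S − S₀ = -0.18 psu.
Bracket = 1 − α·(-1.8) + β·(-0.18) = 1 + (2.736 × 10⁻⁴) = 1.0002736.
ρ = 1027 × 1.0002736 = 1027.281 kg m⁻³.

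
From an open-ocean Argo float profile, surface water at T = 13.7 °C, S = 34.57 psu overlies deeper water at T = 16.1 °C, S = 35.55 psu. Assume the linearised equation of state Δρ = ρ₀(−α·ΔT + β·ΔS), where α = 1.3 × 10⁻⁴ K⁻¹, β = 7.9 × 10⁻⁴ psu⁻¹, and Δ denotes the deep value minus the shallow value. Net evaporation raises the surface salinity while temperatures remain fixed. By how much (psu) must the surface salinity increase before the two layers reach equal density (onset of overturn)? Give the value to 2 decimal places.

Neutral buoyancy requires −α(T_deep − T_surf) + β(S_deep − S_surf′) = 0.
S_surf′ = S_deep − (α/β)·ΔT = 35.55 − (1.3 × 10⁻⁴/7.9 × 10⁻⁴)·(+2.4) = 35.1551 psu.
Increase required: 35.1551 − 34.57 = 0.5851 psu.

0.59 psu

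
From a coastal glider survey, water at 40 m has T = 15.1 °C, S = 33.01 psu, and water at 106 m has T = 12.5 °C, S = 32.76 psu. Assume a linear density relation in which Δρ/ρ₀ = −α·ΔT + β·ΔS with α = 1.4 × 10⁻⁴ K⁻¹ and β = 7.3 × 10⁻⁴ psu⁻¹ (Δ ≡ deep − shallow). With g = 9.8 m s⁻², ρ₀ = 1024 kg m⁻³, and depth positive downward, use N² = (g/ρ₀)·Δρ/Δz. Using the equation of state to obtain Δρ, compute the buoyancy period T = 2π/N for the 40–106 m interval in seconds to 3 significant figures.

1.21 × 10³ s

ΔT = -2.6 K, ΔS = -0.25 psu (deep − shallow).
Δρ/ρ₀ = −αΔT + βΔS = 3.64 × 10⁻⁴ − 1.825 × 10⁻⁴ = 1.815 × 10⁻⁴, so Δρ ≈ 0.1859 kg m⁻³.
N² = (g/ρ₀)·Δρ/Δz = g·(Δρ/ρ₀)/Δz = 9.8 × 1.815 × 10⁻⁴ / 66 = 2.6950 × 10⁻⁵ s⁻².
N = √(2.6950 × 10⁻⁵) = 5.1913 × 10⁻³ rad s⁻¹ → T = 2π/N = 1.2103 × 10³ s ≈ 1.21 × 10³ s.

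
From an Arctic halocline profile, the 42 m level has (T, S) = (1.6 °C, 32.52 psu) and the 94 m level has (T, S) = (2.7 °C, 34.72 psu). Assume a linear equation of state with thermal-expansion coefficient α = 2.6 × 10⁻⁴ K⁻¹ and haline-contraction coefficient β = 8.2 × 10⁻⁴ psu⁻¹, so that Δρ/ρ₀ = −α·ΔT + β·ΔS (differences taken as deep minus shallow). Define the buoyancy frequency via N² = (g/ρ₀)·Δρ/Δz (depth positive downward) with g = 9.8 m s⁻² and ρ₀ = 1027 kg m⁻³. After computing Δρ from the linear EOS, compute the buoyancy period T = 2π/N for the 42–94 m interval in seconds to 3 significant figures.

ΔT = +1.1 K, ΔS = +2.20 psu (deep − shallow).
Δρ/ρ₀ = −αΔT + βΔS = -2.86 × 10⁻⁴ + 1.804 × 10⁻³ = 1.518 × 10⁻³, so Δρ ≈ 1.559 kg m⁻³.
N² = (g/ρ₀)·Δρ/Δz = g·(Δρ/ρ₀)/Δz = 9.8 × 1.518 × 10⁻³ / 52 = 2.8608 × 10⁻⁴ s⁻².
N = √(2.8608 × 10⁻⁴) = 0.016914 rad s⁻¹ → T = 2π/N = 371.48 s ≈ 371 s.

371 s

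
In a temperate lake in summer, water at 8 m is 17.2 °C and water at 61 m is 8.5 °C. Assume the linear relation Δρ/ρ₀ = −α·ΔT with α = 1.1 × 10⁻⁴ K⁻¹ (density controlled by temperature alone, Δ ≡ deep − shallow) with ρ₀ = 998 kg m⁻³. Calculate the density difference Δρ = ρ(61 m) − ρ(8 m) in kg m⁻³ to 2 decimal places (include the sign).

ΔT = -8.7 K, Δρ/ρ₀ = −αΔT = 9.57 × 10⁻⁴.
Δρ = 998 × (9.57 × 10⁻⁴) = +0.96 kg m⁻³.
Positive Δρ: denser below, stable.

+0.96 kg m⁻³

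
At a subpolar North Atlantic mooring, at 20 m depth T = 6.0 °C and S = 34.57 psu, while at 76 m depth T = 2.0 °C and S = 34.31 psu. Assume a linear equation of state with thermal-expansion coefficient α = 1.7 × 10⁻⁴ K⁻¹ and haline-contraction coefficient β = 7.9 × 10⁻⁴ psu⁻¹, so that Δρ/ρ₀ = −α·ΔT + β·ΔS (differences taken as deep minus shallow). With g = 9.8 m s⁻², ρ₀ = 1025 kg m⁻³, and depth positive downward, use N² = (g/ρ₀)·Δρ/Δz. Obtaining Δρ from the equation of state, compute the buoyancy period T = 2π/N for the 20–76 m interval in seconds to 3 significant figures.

689 s

ΔT = -4.0 K, ΔS = -0.26 psu (deep − shallow).
Δρ/ρ₀ = −αΔT + βΔS = 6.80 × 10⁻⁴ − 2.054 × 10⁻⁴ = 4.746 × 10⁻⁴, so Δρ ≈ 0.4865 kg m⁻³.
N² = (g/ρ₀)·Δρ/Δz = g·(Δρ/ρ₀)/Δz = 9.8 × 4.746 × 10⁻⁴ / 56 = 8.3055 × 10⁻⁵ s⁻².
N = √(8.3055 × 10⁻⁵) = 9.1135 × 10⁻³ rad s⁻¹ → T = 2π/N = 689.44 s ≈ 689 s.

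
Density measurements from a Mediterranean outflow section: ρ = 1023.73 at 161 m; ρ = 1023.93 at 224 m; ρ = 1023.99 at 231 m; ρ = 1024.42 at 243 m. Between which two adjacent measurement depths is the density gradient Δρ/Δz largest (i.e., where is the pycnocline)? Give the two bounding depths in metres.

Compute the density gradient over each adjacent pair:
  161–224 m: Δρ/Δz = 0.20/63 = 3.2 × 10⁻³ kg m⁻⁴
  224–231 m: Δρ/Δz = 0.06/7 = 8.6 × 10⁻³ kg m⁻⁴
  231–243 m: Δρ/Δz = 0.43/12 = 0.036 kg m⁻⁴
The largest gradient is in the 231–243 m interval — the pycnocline.

231–243 m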